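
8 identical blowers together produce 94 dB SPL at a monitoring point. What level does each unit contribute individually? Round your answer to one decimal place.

85.0 dB SPL

8 equal contributions raise the level by 10·log₁₀ 8 = 9.031 dB, so each unit alone gives 94 − 9.031.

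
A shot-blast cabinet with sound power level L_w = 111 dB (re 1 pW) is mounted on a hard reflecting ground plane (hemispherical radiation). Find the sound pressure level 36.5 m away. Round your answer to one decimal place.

71.8 dB

L_p = L_w − 10·log₁₀(2π·r²) with r = 36.5 m.
2π·r² = 8371 m², 10·log₁₀ of that is 39.228 dB.
L_p = 111 − 39.228 = 71.77 dB.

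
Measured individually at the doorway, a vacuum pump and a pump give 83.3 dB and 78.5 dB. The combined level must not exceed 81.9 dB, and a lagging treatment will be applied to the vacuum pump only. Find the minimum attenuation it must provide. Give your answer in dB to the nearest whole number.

4 dB

The untreated sources together contribute 10^(78.5/10) = 7.079e+07, i.e. 78.50 dB.
To meet 81.9 dB overall, the treated vacuum pump may contribute at most 10^(81.9/10) − 7.079e+07 = 8.409e+07, i.e. 79.25 dB.
So the vacuum pump must be reduced from 83.3 to 79.25 dB: IL = 4.05 dB.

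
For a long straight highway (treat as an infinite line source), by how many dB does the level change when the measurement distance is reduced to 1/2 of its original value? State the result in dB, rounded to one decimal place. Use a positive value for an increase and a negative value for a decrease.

+3.0 dB

With cylindrical spreading the level changes by −10·log₁₀(r₂/r₁).
ΔL = −10·log₁₀(0.5) = +3.01 dB.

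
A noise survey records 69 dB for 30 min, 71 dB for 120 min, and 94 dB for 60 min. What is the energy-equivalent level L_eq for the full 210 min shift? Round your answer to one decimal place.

88.6 dB

Weight each interval's intensity by its duration and average over T = 210 min:
Σ tᵢ·10^(Lᵢ/10) = 30·10^(69/10) + 120·10^(71/10) + 60·10^(94/10) = 1.525e+11.
L_eq = 10·log₁₀(1.525e+11/210) = 88.61 dB.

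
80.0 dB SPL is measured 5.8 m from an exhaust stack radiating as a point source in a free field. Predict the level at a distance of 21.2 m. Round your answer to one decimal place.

For a point source, L₂ = L₁ − 20·log₁₀(r₂/r₁).
L₂ = 80.0 − 20·log₁₀(21.2/5.8) = 80.0 − 11.258 = 68.74 dB SPL.

68.7 dB SPL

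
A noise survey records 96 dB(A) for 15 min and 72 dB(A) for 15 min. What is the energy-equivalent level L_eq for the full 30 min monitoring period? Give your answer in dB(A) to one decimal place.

93.0 dB(A)

L_eq = 10·log₁₀[(1/T)·Σ tᵢ·10^(Lᵢ/10)] with T = 30 min.
Σ tᵢ·10^(Lᵢ/10) = 15·10^(96/10) + 15·10^(72/10) = 5.995e+10.
L_eq = 10·log₁₀(5.995e+10/30) = 93.01 dB(A).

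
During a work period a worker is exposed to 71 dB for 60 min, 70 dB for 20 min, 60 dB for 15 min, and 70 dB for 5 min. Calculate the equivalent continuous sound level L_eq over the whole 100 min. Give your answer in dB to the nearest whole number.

The energy average is taken in the linear domain: L_eq = 10·log₁₀[(Σ tᵢ·10^(Lᵢ/10))/T], T = 100 min.
Σ tᵢ·10^(Lᵢ/10) = 60·10^(71/10) + 20·10^(70/10) + 15·10^(60/10) + 5·10^(70/10) = 1.020e+09.
L_eq = 10·log₁₀(1.020e+09/100) = 70.09 dB.

70 dB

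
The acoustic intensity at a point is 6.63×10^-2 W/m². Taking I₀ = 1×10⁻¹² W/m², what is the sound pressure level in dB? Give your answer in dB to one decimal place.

Dividing by I₀ shifts the exponent by 12: I/I₀ = 6.63×10^10.
L = 10·(0.8215 + 10) = 108.22 dB.

108.2 dB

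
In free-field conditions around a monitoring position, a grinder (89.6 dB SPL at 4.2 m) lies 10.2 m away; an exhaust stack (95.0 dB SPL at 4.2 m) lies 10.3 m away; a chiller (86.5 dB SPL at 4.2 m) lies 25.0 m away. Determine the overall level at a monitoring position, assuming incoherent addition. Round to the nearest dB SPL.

Propagate each source to the receiver with L = L_ref − 20·log₁₀(r/r_ref), then add intensities.
grinder: 89.6 − 20·log₁₀(10.2/4.2) = 89.6 − 7.71 = 81.89 dB SPL.
exhaust stack: 95.0 − 20·log₁₀(10.3/4.2) = 95.0 − 7.79 = 87.21 dB SPL.
chiller: 86.5 − 20·log₁₀(25.0/4.2) = 86.5 − 15.49 = 71.01 dB SPL.
Σ 10^(L/10) = 6.930e+08 → L_total = 10·log₁₀(6.930e+08) = 88.41 dB SPL.

88 dB SPL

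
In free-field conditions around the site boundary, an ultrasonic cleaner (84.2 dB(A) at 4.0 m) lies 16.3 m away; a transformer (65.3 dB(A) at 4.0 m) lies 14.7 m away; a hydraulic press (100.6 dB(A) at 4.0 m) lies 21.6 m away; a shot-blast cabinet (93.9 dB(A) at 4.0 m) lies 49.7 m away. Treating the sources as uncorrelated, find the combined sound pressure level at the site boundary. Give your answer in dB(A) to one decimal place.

First find each source's level at the receiver (point-source: −20·log₁₀(r/r_ref)), then combine on an intensity basis.
ultrasonic cleaner: 84.2 − 20·log₁₀(16.3/4.0) = 84.2 − 12.20 = 72.00 dB(A).
transformer: 65.3 − 20·log₁₀(14.7/4.0) = 65.3 − 11.31 = 53.99 dB(A).
hydraulic press: 100.6 − 20·log₁₀(21.6/4.0) = 100.6 − 14.65 = 85.95 dB(A).
shot-blast cabinet: 93.9 − 20·log₁₀(49.7/4.0) = 93.9 − 21.89 = 72.01 dB(A).
Σ 10^(L/10) = 4.257e+08 → L_total = 10·log₁₀(4.257e+08) = 86.29 dB(A).

86.3 dB(A)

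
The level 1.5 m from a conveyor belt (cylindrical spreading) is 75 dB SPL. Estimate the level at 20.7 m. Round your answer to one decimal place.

Cylindrical spreading from a line source gives a 10·log₁₀(r₂/r₁) drop.
L₂ = 75 − 10·log₁₀(20.7/1.5) = 75 − 11.399 = 63.60 dB SPL.

63.6 dB SPL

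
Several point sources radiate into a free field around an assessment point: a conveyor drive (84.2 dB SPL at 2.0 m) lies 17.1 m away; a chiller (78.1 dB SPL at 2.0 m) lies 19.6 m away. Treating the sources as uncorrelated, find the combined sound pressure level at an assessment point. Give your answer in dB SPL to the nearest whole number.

First find each source's level at the receiver (point-source: −20·log₁₀(r/r_ref)), then combine on an intensity basis.
conveyor drive: 84.2 − 20·log₁₀(17.1/2.0) = 84.2 − 18.64 = 65.56 dB SPL.
chiller: 78.1 − 20·log₁₀(19.6/2.0) = 78.1 − 19.82 = 58.28 dB SPL.
Σ 10^(L/10) = 4.270e+06 → L_total = 10·log₁₀(4.270e+06) = 66.30 dB SPL.

66 dB SPL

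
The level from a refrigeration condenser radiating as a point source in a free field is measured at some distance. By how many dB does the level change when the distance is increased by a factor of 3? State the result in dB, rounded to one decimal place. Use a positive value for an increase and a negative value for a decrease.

-9.5 dB

With spherical spreading the level changes by −20·log₁₀(r₂/r₁).
ΔL = −20·log₁₀(3) = -9.54 dB.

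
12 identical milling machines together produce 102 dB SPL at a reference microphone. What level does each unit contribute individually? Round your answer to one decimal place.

12 equal contributions raise the level by 10·log₁₀ 12 = 10.792 dB, so each unit alone gives 102 − 10.792.

91.2 dB SPL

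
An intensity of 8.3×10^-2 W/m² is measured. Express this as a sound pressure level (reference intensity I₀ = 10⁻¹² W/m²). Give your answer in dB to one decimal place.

109.2 dB

I/I₀ = 8.3×10^-2/10⁻¹² = 8.3×10^10, and L = 10·log₁₀(I/I₀).
L = 10·(0.9191 + 10) = 109.19 dB.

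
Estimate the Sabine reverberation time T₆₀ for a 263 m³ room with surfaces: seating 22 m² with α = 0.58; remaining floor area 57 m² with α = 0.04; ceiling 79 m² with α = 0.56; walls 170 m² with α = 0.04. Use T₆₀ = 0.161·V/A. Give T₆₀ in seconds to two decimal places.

Total absorption A = 22·0.58 + 57·0.04 + 79·0.56 + 170·0.04 = 66.08 m² sabins.
T₆₀ = 0.161·V/A = 0.161·263/66.08 = 0.641 s.

0.64 s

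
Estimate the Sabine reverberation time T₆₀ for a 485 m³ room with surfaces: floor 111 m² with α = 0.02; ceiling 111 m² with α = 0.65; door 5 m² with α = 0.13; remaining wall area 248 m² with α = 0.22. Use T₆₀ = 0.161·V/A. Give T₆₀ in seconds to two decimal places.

Total absorption A = 111·0.02 + 111·0.65 + 5·0.13 + 248·0.22 = 129.58 m² sabins.
T₆₀ = 0.161·V/A = 0.161·485/129.58 = 0.603 s.

0.60 s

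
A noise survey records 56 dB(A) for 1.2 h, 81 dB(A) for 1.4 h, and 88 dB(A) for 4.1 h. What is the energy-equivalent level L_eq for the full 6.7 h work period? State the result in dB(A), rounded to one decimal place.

86.2 dB(A)

The energy average is taken in the linear domain: L_eq = 10·log₁₀[(Σ tᵢ·10^(Lᵢ/10))/T], T = 6.7 h.
Σ tᵢ·10^(Lᵢ/10) = 1.2·10^(56/10) + 1.4·10^(81/10) + 4.1·10^(88/10) = 2.764e+09.
L_eq = 10·log₁₀(2.764e+09/6.7) = 86.15 dB(A).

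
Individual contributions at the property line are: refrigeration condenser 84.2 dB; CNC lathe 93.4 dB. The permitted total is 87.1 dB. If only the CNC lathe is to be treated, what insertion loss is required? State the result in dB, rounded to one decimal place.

9.4 dB

Fixed contribution from the other source: Σ 10^(L/10) = 10^(84.2/10) = 2.630e+08 (84.20 dB).
The limit corresponds to 10^(87.1/10) = 5.129e+08; subtracting the fixed part leaves 2.498e+08 for the CNC lathe, i.e. 83.98 dB.
Required insertion loss = 93.4 − 83.98 = 9.42 dB.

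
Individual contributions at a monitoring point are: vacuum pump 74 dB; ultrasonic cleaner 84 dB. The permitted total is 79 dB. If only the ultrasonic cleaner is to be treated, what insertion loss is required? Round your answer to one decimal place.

Fixed contribution from the other source: Σ 10^(L/10) = 10^(74/10) = 2.512e+07 (74.00 dB).
To meet 79 dB overall, the treated ultrasonic cleaner may contribute at most 10^(79/10) − 2.512e+07 = 5.431e+07, i.e. 77.35 dB.
So the ultrasonic cleaner must be reduced from 84 to 77.35 dB: IL = 6.65 dB.

6.7 dB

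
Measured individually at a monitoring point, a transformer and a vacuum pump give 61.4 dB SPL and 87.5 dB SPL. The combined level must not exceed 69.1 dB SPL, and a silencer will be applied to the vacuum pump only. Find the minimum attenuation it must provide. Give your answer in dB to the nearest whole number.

The untreated sources together contribute 10^(61.4/10) = 1.380e+06, i.e. 61.40 dB SPL.
The limit corresponds to 10^(69.1/10) = 8.128e+06; subtracting the fixed part leaves 6.748e+06 for the vacuum pump, i.e. 68.29 dB SPL.
So the vacuum pump must be reduced from 87.5 to 68.29 dB SPL: IL = 19.21 dB.

19 dB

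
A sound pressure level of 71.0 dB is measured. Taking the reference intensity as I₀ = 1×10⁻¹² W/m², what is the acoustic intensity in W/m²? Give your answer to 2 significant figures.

L = 10·log₁₀(I/I₀) ⇒ I = I₀·10^(L/10) = 10⁻¹² × 10^7.10.

1.3e-05 W/m²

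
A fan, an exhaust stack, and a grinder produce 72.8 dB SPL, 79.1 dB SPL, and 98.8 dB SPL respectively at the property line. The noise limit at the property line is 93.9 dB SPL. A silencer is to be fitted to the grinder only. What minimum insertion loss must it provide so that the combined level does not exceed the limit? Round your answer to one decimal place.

The untreated sources together contribute 10^(72.8/10) + 10^(79.1/10) = 1.003e+08, i.e. 80.01 dB SPL.
To meet 93.9 dB SPL overall, the treated grinder may contribute at most 10^(93.9/10) − 1.003e+08 = 2.354e+09, i.e. 93.72 dB SPL.
Required insertion loss = 98.8 − 93.72 = 5.08 dB.

5.1 dB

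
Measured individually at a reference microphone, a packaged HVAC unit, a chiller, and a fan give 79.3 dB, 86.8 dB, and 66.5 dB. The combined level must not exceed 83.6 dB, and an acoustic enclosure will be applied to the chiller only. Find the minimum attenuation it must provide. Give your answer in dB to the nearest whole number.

Everything except the chiller sums to 10^(79.3/10) + 10^(66.5/10) = 8.958e+07 in linear terms, 79.52 dB.
The limit corresponds to 10^(83.6/10) = 2.291e+08; subtracting the fixed part leaves 1.395e+08 for the chiller, i.e. 81.45 dB.
Required insertion loss = 86.8 − 81.45 = 5.35 dB.

5 dB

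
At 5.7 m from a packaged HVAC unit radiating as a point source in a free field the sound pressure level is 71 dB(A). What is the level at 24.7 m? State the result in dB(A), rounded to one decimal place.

Point-source attenuation: ΔL = 20·log₁₀(r₂/r₁) = 20·log₁₀(24.7/5.7) = 12.736 dB.
L₂ = 71 − 20·log₁₀(24.7/5.7) = 71 − 12.736 = 58.26 dB(A).

58.3 dB(A)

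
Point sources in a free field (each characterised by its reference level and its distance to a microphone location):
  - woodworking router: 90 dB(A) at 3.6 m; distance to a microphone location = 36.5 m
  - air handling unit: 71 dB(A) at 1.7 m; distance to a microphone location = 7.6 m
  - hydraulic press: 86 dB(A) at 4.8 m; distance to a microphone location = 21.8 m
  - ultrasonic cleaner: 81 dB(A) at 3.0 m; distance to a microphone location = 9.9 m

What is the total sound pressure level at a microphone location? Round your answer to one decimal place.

76.2 dB(A)

First find each source's level at the receiver (point-source: −20·log₁₀(r/r_ref)), then combine on an intensity basis.
woodworking router: 90 − 20·log₁₀(36.5/3.6) = 90 − 20.12 = 69.88 dB(A).
air handling unit: 71 − 20·log₁₀(7.6/1.7) = 71 − 13.01 = 57.99 dB(A).
hydraulic press: 86 − 20·log₁₀(21.8/4.8) = 86 − 13.14 = 72.86 dB(A).
ultrasonic cleaner: 81 − 20·log₁₀(9.9/3.0) = 81 − 10.37 = 70.63 dB(A).
Σ 10^(L/10) = 4.122e+07 → L_total = 10·log₁₀(4.122e+07) = 76.15 dB(A).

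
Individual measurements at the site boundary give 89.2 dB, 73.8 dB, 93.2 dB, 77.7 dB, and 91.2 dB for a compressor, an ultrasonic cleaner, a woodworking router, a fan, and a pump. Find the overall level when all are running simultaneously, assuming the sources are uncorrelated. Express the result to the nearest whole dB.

Incoherent sources combine by intensity addition: L_total = 10·log₁₀(Σ 10^(L_i/10)).
Σ 10^(L/10) = 10^(89.2/10) + 10^(73.8/10) + 10^(93.2/10) + 10^(77.7/10) + 10^(91.2/10) = 4.322e+09.
L_total = 10·log₁₀(4.322e+09) = 96.36 dB.

96 dB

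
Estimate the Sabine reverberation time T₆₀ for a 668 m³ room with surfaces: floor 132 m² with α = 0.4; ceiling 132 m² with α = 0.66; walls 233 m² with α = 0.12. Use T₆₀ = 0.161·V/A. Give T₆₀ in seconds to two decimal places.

A = Σ Sᵢαᵢ = 132·0.4 + 132·0.66 + 233·0.12 = 167.88 m².
T₆₀ = 0.161·V/A = 0.161·668/167.88 = 0.641 s.

0.64 s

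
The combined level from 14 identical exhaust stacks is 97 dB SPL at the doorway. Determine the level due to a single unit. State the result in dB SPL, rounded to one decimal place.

14 equal contributions raise the level by 10·log₁₀ 14 = 11.461 dB, so each unit alone gives 97 − 11.461.

85.5 dB SPL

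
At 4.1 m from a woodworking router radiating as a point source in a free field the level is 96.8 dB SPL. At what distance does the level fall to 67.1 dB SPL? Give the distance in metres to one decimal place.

Point-source spreading drops the level by 20·log₁₀(r₂/r₁); inverting, r₂/r₁ = 10^(ΔL/20).
r₂ = 4.1·10^((96.8−67.1)/20) = 4.1·10^(29.7/20) = 125.25 m.

125.3 m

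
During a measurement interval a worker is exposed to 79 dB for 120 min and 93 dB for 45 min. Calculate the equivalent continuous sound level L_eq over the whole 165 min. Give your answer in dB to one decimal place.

L_eq = 10·log₁₀[(1/T)·Σ tᵢ·10^(Lᵢ/10)] with T = 165 min.
Σ tᵢ·10^(Lᵢ/10) = 120·10^(79/10) + 45·10^(93/10) = 9.932e+10.
L_eq = 10·log₁₀(9.932e+10/165) = 87.80 dB.

87.8 dB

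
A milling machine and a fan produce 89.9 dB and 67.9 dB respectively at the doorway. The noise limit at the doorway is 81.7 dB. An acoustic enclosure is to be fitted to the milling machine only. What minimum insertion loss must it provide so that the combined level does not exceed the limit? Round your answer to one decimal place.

8.4 dB

Everything except the milling machine sums to 10^(67.9/10) = 6.166e+06 in linear terms, 67.90 dB.
To meet 81.7 dB overall, the treated milling machine may contribute at most 10^(81.7/10) − 6.166e+06 = 1.417e+08, i.e. 81.52 dB.
So the milling machine must be reduced from 89.9 to 81.52 dB: IL = 8.38 dB.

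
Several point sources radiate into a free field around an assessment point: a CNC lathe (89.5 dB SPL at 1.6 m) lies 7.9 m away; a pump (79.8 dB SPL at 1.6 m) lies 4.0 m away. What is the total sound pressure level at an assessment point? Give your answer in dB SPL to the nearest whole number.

Propagate each source to the receiver with L = L_ref − 20·log₁₀(r/r_ref), then add intensities.
CNC lathe: 89.5 − 20·log₁₀(7.9/1.6) = 89.5 − 13.87 = 75.63 dB SPL.
pump: 79.8 − 20·log₁₀(4.0/1.6) = 79.8 − 7.96 = 71.84 dB SPL.
Σ 10^(L/10) = 5.184e+07 → L_total = 10·log₁₀(5.184e+07) = 77.15 dB SPL.

77 dB SPL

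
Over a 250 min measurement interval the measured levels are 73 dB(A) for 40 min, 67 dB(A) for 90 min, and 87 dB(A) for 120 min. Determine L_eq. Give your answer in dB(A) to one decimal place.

83.9 dB(A)

L_eq = 10·log₁₀[(1/T)·Σ tᵢ·10^(Lᵢ/10)] with T = 250 min.
Σ tᵢ·10^(Lᵢ/10) = 40·10^(73/10) + 90·10^(67/10) + 120·10^(87/10) = 6.139e+10.
L_eq = 10·log₁₀(6.139e+10/250) = 83.90 dB(A).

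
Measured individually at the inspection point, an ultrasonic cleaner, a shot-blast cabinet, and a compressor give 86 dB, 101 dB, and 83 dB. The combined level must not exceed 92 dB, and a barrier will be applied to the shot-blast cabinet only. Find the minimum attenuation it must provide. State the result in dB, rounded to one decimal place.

11.1 dB

Everything except the shot-blast cabinet sums to 10^(86/10) + 10^(83/10) = 5.976e+08 in linear terms, 87.76 dB.
To meet 92 dB overall, the treated shot-blast cabinet may contribute at most 10^(92/10) − 5.976e+08 = 9.873e+08, i.e. 89.94 dB.
Required insertion loss = 101 − 89.94 = 11.06 dB.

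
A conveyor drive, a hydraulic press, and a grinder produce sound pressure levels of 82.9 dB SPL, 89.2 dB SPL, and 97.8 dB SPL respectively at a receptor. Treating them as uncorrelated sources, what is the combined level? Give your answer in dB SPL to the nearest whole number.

For uncorrelated sources the intensities add, so convert each level to linear form, sum, and take 10·log₁₀ of the total.
Σ 10^(L/10) = 10^(82.9/10) + 10^(89.2/10) + 10^(97.8/10) = 7.052e+09.
L_total = 10·log₁₀(7.052e+09) = 98.48 dB SPL.

98 dB SPL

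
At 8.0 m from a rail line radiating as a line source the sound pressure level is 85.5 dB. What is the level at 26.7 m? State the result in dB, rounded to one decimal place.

Line-source attenuation: ΔL = 10·log₁₀(r₂/r₁) = 10·log₁₀(26.7/8.0) = 5.234 dB.
L₂ = 85.5 − 10·log₁₀(26.7/8.0) = 85.5 − 5.234 = 80.27 dB.

80.3 dB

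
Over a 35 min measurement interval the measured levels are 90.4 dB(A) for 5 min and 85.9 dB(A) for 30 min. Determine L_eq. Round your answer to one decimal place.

Weight each interval's intensity by its duration and average over T = 35 min:
Σ tᵢ·10^(Lᵢ/10) = 5·10^(90.4/10) + 30·10^(85.9/10) = 1.715e+10.
L_eq = 10·log₁₀(1.715e+10/35) = 86.90 dB(A).

86.9 dB(A)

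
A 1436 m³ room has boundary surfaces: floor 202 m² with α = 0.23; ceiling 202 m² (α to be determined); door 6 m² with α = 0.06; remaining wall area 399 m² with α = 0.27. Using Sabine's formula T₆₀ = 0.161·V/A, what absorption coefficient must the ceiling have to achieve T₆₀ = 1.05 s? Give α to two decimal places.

0.32

Required total absorption A = 0.161·1436/1.05 = 220.19 m².
Absorption from the other surfaces = 202·0.23 + 6·0.06 + 399·0.27 = 154.55 m², so the ceiling must supply 65.64 m² over 202 m².
α = 65.64/202 = 0.325.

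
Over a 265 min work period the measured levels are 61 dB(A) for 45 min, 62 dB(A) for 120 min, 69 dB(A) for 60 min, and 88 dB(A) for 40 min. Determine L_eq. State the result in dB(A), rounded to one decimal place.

Weight each interval's intensity by its duration and average over T = 265 min:
Σ tᵢ·10^(Lᵢ/10) = 45·10^(61/10) + 120·10^(62/10) + 60·10^(69/10) + 40·10^(88/10) = 2.596e+10.
L_eq = 10·log₁₀(2.596e+10/265) = 79.91 dB(A).

79.9 dB(A)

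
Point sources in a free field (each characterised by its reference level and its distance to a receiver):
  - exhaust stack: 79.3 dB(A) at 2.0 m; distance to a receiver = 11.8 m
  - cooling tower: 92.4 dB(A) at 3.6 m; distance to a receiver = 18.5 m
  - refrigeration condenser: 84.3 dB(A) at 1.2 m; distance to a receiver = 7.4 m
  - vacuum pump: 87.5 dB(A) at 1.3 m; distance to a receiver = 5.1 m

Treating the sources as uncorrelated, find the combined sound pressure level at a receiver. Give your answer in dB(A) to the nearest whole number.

80 dB(A)

First find each source's level at the receiver (point-source: −20·log₁₀(r/r_ref)), then combine on an intensity basis.
exhaust stack: 79.3 − 20·log₁₀(11.8/2.0) = 79.3 − 15.42 = 63.88 dB(A).
cooling tower: 92.4 − 20·log₁₀(18.5/3.6) = 92.4 − 14.22 = 78.18 dB(A).
refrigeration condenser: 84.3 − 20·log₁₀(7.4/1.2) = 84.3 − 15.80 = 68.50 dB(A).
vacuum pump: 87.5 − 20·log₁₀(5.1/1.3) = 87.5 − 11.87 = 75.63 dB(A).
Σ 10^(L/10) = 1.119e+08 → L_total = 10·log₁₀(1.119e+08) = 80.49 dB(A).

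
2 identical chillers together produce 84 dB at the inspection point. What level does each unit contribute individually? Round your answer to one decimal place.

Dividing the total intensity by 2 lowers the level by 10·log₁₀ 2 = 3.010 dB: L₁ = 84 − 3.010.

81.0 dB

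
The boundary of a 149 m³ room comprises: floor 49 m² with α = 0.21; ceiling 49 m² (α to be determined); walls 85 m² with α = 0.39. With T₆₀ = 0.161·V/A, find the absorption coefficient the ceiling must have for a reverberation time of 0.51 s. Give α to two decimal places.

0.07

Required total absorption A = 0.161·149/0.51 = 47.04 m².
Absorption from the other surfaces = 49·0.21 + 85·0.39 = 43.44 m², so the ceiling must supply 3.60 m² over 49 m².
α = 3.60/49 = 0.073.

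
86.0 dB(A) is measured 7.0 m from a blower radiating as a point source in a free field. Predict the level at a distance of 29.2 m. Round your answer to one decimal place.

73.6 dB(A)

Point-source attenuation: ΔL = 20·log₁₀(r₂/r₁) = 20·log₁₀(29.2/7.0) = 12.406 dB.
L₂ = 86.0 − 20·log₁₀(29.2/7.0) = 86.0 − 12.406 = 73.59 dB(A).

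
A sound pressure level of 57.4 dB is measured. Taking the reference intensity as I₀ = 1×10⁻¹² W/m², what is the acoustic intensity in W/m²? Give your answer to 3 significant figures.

5.50e-07 W/m²

I/I₀ = 10^(57.4/10) = 5.495e+05, so I = 5.495e+05 × 10⁻¹² W/m².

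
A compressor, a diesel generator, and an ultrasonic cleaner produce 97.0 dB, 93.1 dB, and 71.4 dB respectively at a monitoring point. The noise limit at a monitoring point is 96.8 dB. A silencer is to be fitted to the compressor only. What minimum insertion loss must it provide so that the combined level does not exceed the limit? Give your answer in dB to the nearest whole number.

Fixed contribution from the other sources: Σ 10^(L/10) = 10^(93.1/10) + 10^(71.4/10) = 2.056e+09 (93.13 dB).
The limit corresponds to 10^(96.8/10) = 4.786e+09; subtracting the fixed part leaves 2.731e+09 for the compressor, i.e. 94.36 dB.
So the compressor must be reduced from 97.0 to 94.36 dB: IL = 2.64 dB.

3 dB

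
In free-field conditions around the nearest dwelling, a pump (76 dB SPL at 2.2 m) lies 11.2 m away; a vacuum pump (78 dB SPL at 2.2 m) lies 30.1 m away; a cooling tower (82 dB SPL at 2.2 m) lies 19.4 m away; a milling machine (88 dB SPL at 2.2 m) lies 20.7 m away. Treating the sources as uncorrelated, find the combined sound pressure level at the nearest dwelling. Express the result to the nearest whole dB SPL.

First find each source's level at the receiver (point-source: −20·log₁₀(r/r_ref)), then combine on an intensity basis.
pump: 76 − 20·log₁₀(11.2/2.2) = 76 − 14.14 = 61.86 dB SPL.
vacuum pump: 78 − 20·log₁₀(30.1/2.2) = 78 − 22.72 = 55.28 dB SPL.
cooling tower: 82 − 20·log₁₀(19.4/2.2) = 82 − 18.91 = 63.09 dB SPL.
milling machine: 88 − 20·log₁₀(20.7/2.2) = 88 − 19.47 = 68.53 dB SPL.
Σ 10^(L/10) = 1.104e+07 → L_total = 10·log₁₀(1.104e+07) = 70.43 dB SPL.

70 dB SPL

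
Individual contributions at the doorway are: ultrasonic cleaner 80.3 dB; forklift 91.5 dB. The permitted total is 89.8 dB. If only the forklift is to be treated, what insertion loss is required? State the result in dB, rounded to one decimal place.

Everything except the forklift sums to 10^(80.3/10) = 1.072e+08 in linear terms, 80.30 dB.
The limit corresponds to 10^(89.8/10) = 9.550e+08; subtracting the fixed part leaves 8.478e+08 for the forklift, i.e. 89.28 dB.
Required insertion loss = 91.5 − 89.28 = 2.22 dB.

2.2 dB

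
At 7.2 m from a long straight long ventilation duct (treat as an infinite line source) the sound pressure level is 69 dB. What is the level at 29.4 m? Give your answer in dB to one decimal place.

62.9 dB

For a line source, L₂ = L₁ − 10·log₁₀(r₂/r₁).
L₂ = 69 − 10·log₁₀(29.4/7.2) = 69 − 6.110 = 62.89 dB.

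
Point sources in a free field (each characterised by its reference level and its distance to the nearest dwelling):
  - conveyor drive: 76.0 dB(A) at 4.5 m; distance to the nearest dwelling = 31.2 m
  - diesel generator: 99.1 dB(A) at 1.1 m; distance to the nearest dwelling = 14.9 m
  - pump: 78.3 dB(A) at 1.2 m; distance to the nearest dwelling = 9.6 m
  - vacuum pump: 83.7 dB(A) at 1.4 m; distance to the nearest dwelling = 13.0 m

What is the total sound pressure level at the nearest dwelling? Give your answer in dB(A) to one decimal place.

76.9 dB(A)

Propagate each source to the receiver with L = L_ref − 20·log₁₀(r/r_ref), then add intensities.
conveyor drive: 76.0 − 20·log₁₀(31.2/4.5) = 76.0 − 16.82 = 59.18 dB(A).
diesel generator: 99.1 − 20·log₁₀(14.9/1.1) = 99.1 − 22.64 = 76.46 dB(A).
pump: 78.3 − 20·log₁₀(9.6/1.2) = 78.3 − 18.06 = 60.24 dB(A).
vacuum pump: 83.7 − 20·log₁₀(13.0/1.4) = 83.7 − 19.36 = 64.34 dB(A).
Σ 10^(L/10) = 4.890e+07 → L_total = 10·log₁₀(4.890e+07) = 76.89 dB(A).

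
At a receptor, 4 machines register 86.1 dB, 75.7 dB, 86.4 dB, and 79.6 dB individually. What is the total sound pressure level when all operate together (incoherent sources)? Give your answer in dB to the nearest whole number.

For uncorrelated sources the intensities add, so convert each level to linear form, sum, and take 10·log₁₀ of the total.
Σ 10^(L/10) = 10^(86.1/10) + 10^(75.7/10) + 10^(86.4/10) + 10^(79.6/10) = 9.723e+08.
L_total = 10·log₁₀(9.723e+08) = 89.88 dB.

90 dB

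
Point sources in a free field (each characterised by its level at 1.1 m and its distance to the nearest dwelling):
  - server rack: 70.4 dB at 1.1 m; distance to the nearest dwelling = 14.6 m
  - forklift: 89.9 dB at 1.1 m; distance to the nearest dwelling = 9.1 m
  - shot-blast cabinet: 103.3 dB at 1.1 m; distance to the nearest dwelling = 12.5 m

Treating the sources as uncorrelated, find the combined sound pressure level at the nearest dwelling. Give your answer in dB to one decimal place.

Propagate each source to the receiver with L = L_ref − 20·log₁₀(r/r_ref), then add intensities.
server rack: 70.4 − 20·log₁₀(14.6/1.1) = 70.4 − 22.46 = 47.94 dB.
forklift: 89.9 − 20·log₁₀(9.1/1.1) = 89.9 − 18.35 = 71.55 dB.
shot-blast cabinet: 103.3 − 20·log₁₀(12.5/1.1) = 103.3 − 21.11 = 82.19 dB.
Σ 10^(L/10) = 1.799e+08 → L_total = 10·log₁₀(1.799e+08) = 82.55 dB.

82.6 dB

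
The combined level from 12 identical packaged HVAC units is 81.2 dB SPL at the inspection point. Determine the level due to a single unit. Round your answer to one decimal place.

70.4 dB SPL

Dividing the total intensity by 12 lowers the level by 10·log₁₀ 12 = 10.792 dB: L₁ = 81.2 − 10.792.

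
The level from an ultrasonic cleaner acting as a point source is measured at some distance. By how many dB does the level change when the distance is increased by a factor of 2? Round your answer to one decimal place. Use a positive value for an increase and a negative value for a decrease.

With spherical spreading the level changes by −20·log₁₀(r₂/r₁).
ΔL = −20·log₁₀(2) = -6.02 dB.

-6.0 dB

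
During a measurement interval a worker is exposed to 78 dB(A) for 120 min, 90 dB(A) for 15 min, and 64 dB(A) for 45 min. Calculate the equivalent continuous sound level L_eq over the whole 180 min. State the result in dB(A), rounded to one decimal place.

81.0 dB(A)

The energy average is taken in the linear domain: L_eq = 10·log₁₀[(Σ tᵢ·10^(Lᵢ/10))/T], T = 180 min.
Σ tᵢ·10^(Lᵢ/10) = 120·10^(78/10) + 15·10^(90/10) + 45·10^(64/10) = 2.268e+10.
L_eq = 10·log₁₀(2.268e+10/180) = 81.00 dB(A).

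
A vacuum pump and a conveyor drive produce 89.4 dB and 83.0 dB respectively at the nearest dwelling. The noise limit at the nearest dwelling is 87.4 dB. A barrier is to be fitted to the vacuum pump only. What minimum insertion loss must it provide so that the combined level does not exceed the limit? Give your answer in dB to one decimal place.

The untreated sources together contribute 10^(83.0/10) = 1.995e+08, i.e. 83.00 dB.
The limit corresponds to 10^(87.4/10) = 5.495e+08; subtracting the fixed part leaves 3.500e+08 for the vacuum pump, i.e. 85.44 dB.
So the vacuum pump must be reduced from 89.4 to 85.44 dB: IL = 3.96 dB.

4.0 dB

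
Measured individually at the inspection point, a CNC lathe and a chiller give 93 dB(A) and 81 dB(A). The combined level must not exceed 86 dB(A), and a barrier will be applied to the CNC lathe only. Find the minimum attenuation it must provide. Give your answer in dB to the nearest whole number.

9 dB

The untreated sources together contribute 10^(81/10) = 1.259e+08, i.e. 81.00 dB(A).
To meet 86 dB(A) overall, the treated CNC lathe may contribute at most 10^(86/10) − 1.259e+08 = 2.722e+08, i.e. 84.35 dB(A).
Required insertion loss = 93 − 84.35 = 8.65 dB.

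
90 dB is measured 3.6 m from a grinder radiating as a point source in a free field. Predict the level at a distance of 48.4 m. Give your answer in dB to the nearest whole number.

67 dB

For a point source, L₂ = L₁ − 20·log₁₀(r₂/r₁).
L₂ = 90 − 20·log₁₀(48.4/3.6) = 90 − 22.571 = 67.43 dB.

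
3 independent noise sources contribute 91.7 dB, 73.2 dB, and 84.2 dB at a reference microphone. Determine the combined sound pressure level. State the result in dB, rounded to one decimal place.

92.5 dB

Incoherent sources combine by intensity addition: L_total = 10·log₁₀(Σ 10^(L_i/10)).
Σ 10^(L/10) = 10^(91.7/10) + 10^(73.2/10) + 10^(84.2/10) = 1.763e+09.
L_total = 10·log₁₀(1.763e+09) = 92.46 dB.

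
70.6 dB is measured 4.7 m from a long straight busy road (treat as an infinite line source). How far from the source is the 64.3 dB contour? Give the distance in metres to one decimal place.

The 6.3 dB drop corresponds to a distance ratio of 10^(6.3/10) for a line source.
r₂ = 4.7·10^((70.6−64.3)/10) = 4.7·10^(6.3/10) = 20.05 m.

20.0 m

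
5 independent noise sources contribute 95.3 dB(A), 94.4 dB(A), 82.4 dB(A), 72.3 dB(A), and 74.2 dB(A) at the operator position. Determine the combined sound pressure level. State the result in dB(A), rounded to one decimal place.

For uncorrelated sources the intensities add, so convert each level to linear form, sum, and take 10·log₁₀ of the total.
Σ 10^(L/10) = 10^(95.3/10) + 10^(94.4/10) + 10^(82.4/10) + 10^(72.3/10) + 10^(74.2/10) = 6.360e+09.
L_total = 10·log₁₀(6.360e+09) = 98.03 dB(A).

98.0 dB(A)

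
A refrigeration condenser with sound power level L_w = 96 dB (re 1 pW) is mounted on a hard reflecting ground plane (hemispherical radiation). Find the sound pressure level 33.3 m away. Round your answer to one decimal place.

57.6 dB

L_p = L_w − 10·log₁₀(2π·r²) with r = 33.3 m.
2π·r² = 6967 m², 10·log₁₀ of that is 38.431 dB.
L_p = 96 − 38.431 = 57.57 dB.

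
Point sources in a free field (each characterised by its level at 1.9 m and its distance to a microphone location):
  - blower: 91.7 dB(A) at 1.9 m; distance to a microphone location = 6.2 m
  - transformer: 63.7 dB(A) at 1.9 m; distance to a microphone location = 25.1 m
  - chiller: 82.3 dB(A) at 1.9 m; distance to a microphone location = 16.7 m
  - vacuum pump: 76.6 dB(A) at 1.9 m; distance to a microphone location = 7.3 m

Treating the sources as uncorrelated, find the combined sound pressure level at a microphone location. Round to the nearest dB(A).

Propagate each source to the receiver with L = L_ref − 20·log₁₀(r/r_ref), then add intensities.
blower: 91.7 − 20·log₁₀(6.2/1.9) = 91.7 − 10.27 = 81.43 dB(A).
transformer: 63.7 − 20·log₁₀(25.1/1.9) = 63.7 − 22.42 = 41.28 dB(A).
chiller: 82.3 − 20·log₁₀(16.7/1.9) = 82.3 − 18.88 = 63.42 dB(A).
vacuum pump: 76.6 − 20·log₁₀(7.3/1.9) = 76.6 − 11.69 = 64.91 dB(A).
Σ 10^(L/10) = 1.442e+08 → L_total = 10·log₁₀(1.442e+08) = 81.59 dB(A).

82 dB(A)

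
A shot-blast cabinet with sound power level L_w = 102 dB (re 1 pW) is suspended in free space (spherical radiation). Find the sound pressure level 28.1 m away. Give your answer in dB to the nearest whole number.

L_p = L_w − 10·log₁₀(4π·r²) with r = 28.1 m.
4π·r² = 9923 m², 10·log₁₀ of that is 39.966 dB.
L_p = 102 − 39.966 = 62.03 dB.

62 dB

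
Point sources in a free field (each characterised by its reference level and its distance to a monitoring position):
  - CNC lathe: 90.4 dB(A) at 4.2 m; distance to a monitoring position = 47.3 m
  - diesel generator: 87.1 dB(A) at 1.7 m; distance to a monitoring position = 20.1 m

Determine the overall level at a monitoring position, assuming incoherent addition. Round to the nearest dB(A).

Apply inverse-square spreading to bring every level to the receiver, then sum 10^(L/10).
CNC lathe: 90.4 − 20·log₁₀(47.3/4.2) = 90.4 − 21.03 = 69.37 dB(A).
diesel generator: 87.1 − 20·log₁₀(20.1/1.7) = 87.1 − 21.45 = 65.65 dB(A).
Σ 10^(L/10) = 1.231e+07 → L_total = 10·log₁₀(1.231e+07) = 70.90 dB(A).

71 dB(A)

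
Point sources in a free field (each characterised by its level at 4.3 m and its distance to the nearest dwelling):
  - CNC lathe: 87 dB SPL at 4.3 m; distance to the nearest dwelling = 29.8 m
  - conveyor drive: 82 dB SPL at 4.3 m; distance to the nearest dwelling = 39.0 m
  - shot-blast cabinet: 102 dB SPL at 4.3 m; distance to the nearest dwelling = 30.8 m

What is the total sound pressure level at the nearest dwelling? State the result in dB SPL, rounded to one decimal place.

85.1 dB SPL

Propagate each source to the receiver with L = L_ref − 20·log₁₀(r/r_ref), then add intensities.
CNC lathe: 87 − 20·log₁₀(29.8/4.3) = 87 − 16.81 = 70.19 dB SPL.
conveyor drive: 82 − 20·log₁₀(39.0/4.3) = 82 − 19.15 = 62.85 dB SPL.
shot-blast cabinet: 102 − 20·log₁₀(30.8/4.3) = 102 − 17.10 = 84.90 dB SPL.
Σ 10^(L/10) = 3.213e+08 → L_total = 10·log₁₀(3.213e+08) = 85.07 dB SPL.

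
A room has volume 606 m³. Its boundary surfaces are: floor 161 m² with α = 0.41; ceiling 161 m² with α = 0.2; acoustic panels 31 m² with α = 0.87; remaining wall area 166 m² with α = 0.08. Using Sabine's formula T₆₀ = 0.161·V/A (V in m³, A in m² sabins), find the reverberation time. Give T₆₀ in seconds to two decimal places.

0.70 s

Total absorption A = 161·0.41 + 161·0.2 + 31·0.87 + 166·0.08 = 138.46 m² sabins.
T₆₀ = 0.161·V/A = 0.161·606/138.46 = 0.705 s.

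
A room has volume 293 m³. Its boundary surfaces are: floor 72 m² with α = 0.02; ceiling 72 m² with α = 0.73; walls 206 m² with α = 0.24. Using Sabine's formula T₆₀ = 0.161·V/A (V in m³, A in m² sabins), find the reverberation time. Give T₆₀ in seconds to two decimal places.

Summing Sᵢαᵢ: 72·0.02 + 72·0.73 + 206·0.24 = 103.44 m².
T₆₀ = 0.161·V/A = 0.161·293/103.44 = 0.456 s.

0.46 s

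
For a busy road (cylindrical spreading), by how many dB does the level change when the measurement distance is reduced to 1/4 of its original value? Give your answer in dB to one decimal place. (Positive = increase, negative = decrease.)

+6.0 dB

Line-source spreading: ΔL = −10·log₁₀(r₂/r₁).
ΔL = −10·log₁₀(0.25) = +6.02 dB.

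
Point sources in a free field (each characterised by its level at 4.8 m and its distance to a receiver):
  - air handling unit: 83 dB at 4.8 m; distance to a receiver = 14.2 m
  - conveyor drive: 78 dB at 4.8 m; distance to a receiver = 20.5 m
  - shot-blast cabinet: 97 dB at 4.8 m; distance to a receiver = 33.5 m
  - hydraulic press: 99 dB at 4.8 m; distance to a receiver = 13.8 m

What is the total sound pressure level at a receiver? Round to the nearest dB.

90 dB

First find each source's level at the receiver (point-source: −20·log₁₀(r/r_ref)), then combine on an intensity basis.
air handling unit: 83 − 20·log₁₀(14.2/4.8) = 83 − 9.42 = 73.58 dB.
conveyor drive: 78 − 20·log₁₀(20.5/4.8) = 78 − 12.61 = 65.39 dB.
shot-blast cabinet: 97 − 20·log₁₀(33.5/4.8) = 97 − 16.88 = 80.12 dB.
hydraulic press: 99 − 20·log₁₀(13.8/4.8) = 99 − 9.17 = 89.83 dB.
Σ 10^(L/10) = 1.090e+09 → L_total = 10·log₁₀(1.090e+09) = 90.37 dB.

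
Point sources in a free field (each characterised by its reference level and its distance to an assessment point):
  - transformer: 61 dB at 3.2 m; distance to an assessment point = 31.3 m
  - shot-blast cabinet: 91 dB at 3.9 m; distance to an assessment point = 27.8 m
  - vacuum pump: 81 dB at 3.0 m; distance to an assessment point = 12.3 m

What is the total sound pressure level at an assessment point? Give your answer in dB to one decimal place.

75.1 dB

Propagate each source to the receiver with L = L_ref − 20·log₁₀(r/r_ref), then add intensities.
transformer: 61 − 20·log₁₀(31.3/3.2) = 61 − 19.81 = 41.19 dB.
shot-blast cabinet: 91 − 20·log₁₀(27.8/3.9) = 91 − 17.06 = 73.94 dB.
vacuum pump: 81 − 20·log₁₀(12.3/3.0) = 81 − 12.26 = 68.74 dB.
Σ 10^(L/10) = 3.228e+07 → L_total = 10·log₁₀(3.228e+07) = 75.09 dB.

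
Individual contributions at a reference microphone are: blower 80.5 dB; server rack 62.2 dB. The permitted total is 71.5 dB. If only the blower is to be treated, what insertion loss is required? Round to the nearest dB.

The untreated sources together contribute 10^(62.2/10) = 1.660e+06, i.e. 62.20 dB.
To meet 71.5 dB overall, the treated blower may contribute at most 10^(71.5/10) − 1.660e+06 = 1.247e+07, i.e. 70.96 dB.
So the blower must be reduced from 80.5 to 70.96 dB: IL = 9.54 dB.

10 dB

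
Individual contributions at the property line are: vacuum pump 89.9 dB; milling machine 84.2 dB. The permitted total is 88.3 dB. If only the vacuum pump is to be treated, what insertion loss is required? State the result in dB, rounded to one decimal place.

Fixed contribution from the other source: Σ 10^(L/10) = 10^(84.2/10) = 2.630e+08 (84.20 dB).
The limit corresponds to 10^(88.3/10) = 6.761e+08; subtracting the fixed part leaves 4.131e+08 for the vacuum pump, i.e. 86.16 dB.
So the vacuum pump must be reduced from 89.9 to 86.16 dB: IL = 3.74 dB.

3.7 dB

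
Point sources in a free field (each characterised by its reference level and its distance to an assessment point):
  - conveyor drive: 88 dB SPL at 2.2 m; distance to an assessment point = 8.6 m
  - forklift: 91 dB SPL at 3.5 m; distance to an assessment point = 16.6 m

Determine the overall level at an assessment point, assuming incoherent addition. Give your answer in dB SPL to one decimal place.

79.9 dB SPL

Propagate each source to the receiver with L = L_ref − 20·log₁₀(r/r_ref), then add intensities.
conveyor drive: 88 − 20·log₁₀(8.6/2.2) = 88 − 11.84 = 76.16 dB SPL.
forklift: 91 − 20·log₁₀(16.6/3.5) = 91 − 13.52 = 77.48 dB SPL.
Σ 10^(L/10) = 9.726e+07 → L_total = 10·log₁₀(9.726e+07) = 79.88 dB SPL.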